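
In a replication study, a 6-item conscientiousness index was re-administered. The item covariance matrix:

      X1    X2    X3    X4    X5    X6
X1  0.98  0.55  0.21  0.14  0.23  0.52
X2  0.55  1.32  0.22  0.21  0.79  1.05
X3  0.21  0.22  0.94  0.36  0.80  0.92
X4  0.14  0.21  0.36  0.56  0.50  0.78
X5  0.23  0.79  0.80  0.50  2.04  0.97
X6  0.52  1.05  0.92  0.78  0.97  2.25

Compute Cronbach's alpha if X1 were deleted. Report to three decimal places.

Cronbach's alpha = 0.812

Remaining items: X2, X3, X4, X5, X6 (k = 5).
sum of item variances = 1.32 + 0.94 + 0.56 + 2.04 + 2.25 = 7.11
σ²_T = 7.11 + 2 × 6.60 = 20.31
α (item deleted) = (5/4)·(1 − 7.11/20.31) = 0.812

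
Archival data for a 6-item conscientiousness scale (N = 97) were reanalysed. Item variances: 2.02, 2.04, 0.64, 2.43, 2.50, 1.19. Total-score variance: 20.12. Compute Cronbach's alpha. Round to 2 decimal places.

Σσ²ᵢ = 2.02 + 2.04 + 0.64 + 2.43 + 2.50 + 1.19 = 10.82
α = (k/(k−1))·(1 − Σσ²ᵢ/σ²_total) = (6/5)·(1 − 10.82/20.12) = 0.55

α = 0.55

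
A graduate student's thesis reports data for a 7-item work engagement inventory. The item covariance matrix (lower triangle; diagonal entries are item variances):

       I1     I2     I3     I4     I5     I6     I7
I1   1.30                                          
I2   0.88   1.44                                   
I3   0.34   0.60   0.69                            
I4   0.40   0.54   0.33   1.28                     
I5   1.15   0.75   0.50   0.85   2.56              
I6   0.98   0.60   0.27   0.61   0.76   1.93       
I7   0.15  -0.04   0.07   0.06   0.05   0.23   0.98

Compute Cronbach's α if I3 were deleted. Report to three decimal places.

α = 0.752

Remaining items: I1, I2, I4, I5, I6, I7 (k = 6).
Σσᵢ² = 1.30 + 1.44 + 1.28 + 2.56 + 1.93 + 0.98 = 9.49
σ²_T = 9.49 + 2 × 7.97 = 25.43
α (item deleted) = (6/5)·(1 − 9.49/25.43) = 0.752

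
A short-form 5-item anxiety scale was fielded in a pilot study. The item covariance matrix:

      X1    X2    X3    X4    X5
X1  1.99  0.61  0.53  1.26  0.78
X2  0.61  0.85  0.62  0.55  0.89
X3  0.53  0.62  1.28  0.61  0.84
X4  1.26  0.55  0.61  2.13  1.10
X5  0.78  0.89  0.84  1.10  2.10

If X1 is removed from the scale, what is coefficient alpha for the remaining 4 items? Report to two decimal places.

coefficient alpha = 0.79

Remaining items: X2, X3, X4, X5 (k = 4).
sum of item variances = 0.85 + 1.28 + 2.13 + 2.10 = 6.36
σ²_T = 6.36 + 2 × 4.61 = 15.58
α (item deleted) = (4/3)·(1 − 6.36/15.58) = 0.79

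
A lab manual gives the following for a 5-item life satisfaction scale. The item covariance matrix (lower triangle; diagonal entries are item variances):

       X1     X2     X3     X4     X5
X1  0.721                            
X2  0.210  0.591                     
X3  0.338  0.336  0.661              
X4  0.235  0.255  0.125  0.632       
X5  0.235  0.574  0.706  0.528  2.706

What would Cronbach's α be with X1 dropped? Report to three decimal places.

α = 0.698

Remaining items: X2, X3, X4, X5 (k = 4).
sum of item variances = 0.591 + 0.661 + 0.632 + 2.706 = 4.590
total variance = 4.590 + 2 × 2.524 = 9.638
α (item deleted) = (4/3)·(1 − 4.590/9.638) = 0.698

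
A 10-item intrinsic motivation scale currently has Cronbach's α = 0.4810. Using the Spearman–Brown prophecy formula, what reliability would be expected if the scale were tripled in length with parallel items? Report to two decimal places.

Length factor m = 3
α' = m·α / (1 + (m−1)·α)
   = 3 × 0.4810 / (1 + (3 − 1) × 0.4810)
   = 1.4430 / 1.9620 = 0.74

predicted reliability = 0.74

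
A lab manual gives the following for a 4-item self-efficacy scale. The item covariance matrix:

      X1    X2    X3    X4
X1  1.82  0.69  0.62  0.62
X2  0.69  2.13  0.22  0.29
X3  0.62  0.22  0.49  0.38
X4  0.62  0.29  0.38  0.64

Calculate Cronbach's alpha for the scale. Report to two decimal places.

Σσᵢ² = 1.82 + 2.13 + 0.49 + 0.64 = 5.08
Sum of off-diagonal covariances = 2.82
total variance = 5.08 + 2 × 2.82 = 10.72
α = (k/(k−1))·(1 − Σσᵢ²/total variance) = (4/3)·(1 − 5.08/10.72) = 0.70

α = 0.70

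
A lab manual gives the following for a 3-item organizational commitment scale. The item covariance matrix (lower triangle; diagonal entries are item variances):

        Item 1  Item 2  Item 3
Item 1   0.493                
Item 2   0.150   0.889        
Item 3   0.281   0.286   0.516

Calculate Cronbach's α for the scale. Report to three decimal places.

Σσ²ᵢ = 0.493 + 0.889 + 0.516 = 1.898
Sum of the distinct covariances = 0.717
total variance = 1.898 + 2 × 0.717 = 3.332
α = (k/(k−1))·(1 − Σσ²ᵢ/total variance) = (3/2)·(1 − 1.898/3.332) = 0.646

Cronbach's α = 0.646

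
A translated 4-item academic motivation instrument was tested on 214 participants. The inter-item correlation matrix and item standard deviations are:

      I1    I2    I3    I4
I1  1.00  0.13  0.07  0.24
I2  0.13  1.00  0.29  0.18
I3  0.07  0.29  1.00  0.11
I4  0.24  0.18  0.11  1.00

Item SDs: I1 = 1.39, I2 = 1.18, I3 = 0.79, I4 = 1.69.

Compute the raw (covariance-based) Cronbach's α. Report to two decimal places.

Cronbach's α = 0.43

Σσ²ᵢ = 1.39² + 1.18² + 0.79² + 1.69² = 6.8047
Covariances σ_ij = r_ij · s_i · s_j:
  σ(I1,I2) = 0.13 × 1.39 × 1.18 = 0.2132
  σ(I1,I3) = 0.07 × 1.39 × 0.79 = 0.0769
  σ(I1,I4) = 0.24 × 1.39 × 1.69 = 0.5638
  σ(I2,I3) = 0.29 × 1.18 × 0.79 = 0.2703
  σ(I2,I4) = 0.18 × 1.18 × 1.69 = 0.3590
  σ(I3,I4) = 0.11 × 0.79 × 1.69 = 0.1469
σ²_T = Σσ²ᵢ + 2·Σσ_ij = 6.8047 + 2 × 1.6301 = 10.0649
α = (4/3)·(1 − 6.8047/10.0649) = 0.43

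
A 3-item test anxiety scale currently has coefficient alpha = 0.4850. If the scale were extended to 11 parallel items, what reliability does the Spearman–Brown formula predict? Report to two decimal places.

predicted reliability = 0.78

Length factor m = 11/3 = 3.6667
α' = m·α / (1 + (m−1)·α)
   = 11/3 × 0.4850 / (1 + (11/3 − 1) × 0.4850)
   = 1.7783 / 2.2933 = 0.78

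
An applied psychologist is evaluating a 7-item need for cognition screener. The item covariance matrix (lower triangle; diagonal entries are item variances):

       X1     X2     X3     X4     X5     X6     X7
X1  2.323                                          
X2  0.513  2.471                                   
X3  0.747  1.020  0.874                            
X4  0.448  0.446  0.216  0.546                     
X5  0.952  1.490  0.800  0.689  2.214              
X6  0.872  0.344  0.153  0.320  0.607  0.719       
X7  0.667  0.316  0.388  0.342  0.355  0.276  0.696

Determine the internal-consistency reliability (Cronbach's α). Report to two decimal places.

Σσ²ᵢ = 2.323 + 2.471 + 0.874 + 0.546 + 2.214 + 0.719 + 0.696 = 9.843
Sum of off-diagonal covariances = 11.961
Var(T) = 9.843 + 2 × 11.961 = 33.765
α = (k/(k−1))·(1 − Σσ²ᵢ/Var(T)) = (7/6)·(1 − 9.843/33.765) = 0.83

α = 0.83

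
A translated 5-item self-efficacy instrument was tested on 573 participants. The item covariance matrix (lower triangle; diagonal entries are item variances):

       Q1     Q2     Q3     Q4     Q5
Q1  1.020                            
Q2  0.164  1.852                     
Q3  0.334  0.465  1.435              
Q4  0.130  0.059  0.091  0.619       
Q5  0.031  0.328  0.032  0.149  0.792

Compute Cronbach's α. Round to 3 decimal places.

α = 0.480

sum of item variances = 1.020 + 1.852 + 1.435 + 0.619 + 0.792 = 5.718
Sum of the distinct covariances = 1.783
σ²_total = 5.718 + 2 × 1.783 = 9.284
α = (k/(k−1))·(1 − sum of item variances/σ²_total) = (5/4)·(1 − 5.718/9.284) = 0.480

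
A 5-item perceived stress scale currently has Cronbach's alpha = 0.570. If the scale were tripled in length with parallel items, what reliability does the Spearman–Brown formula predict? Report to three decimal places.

predicted reliability = 0.799

Length factor m = 3
α' = m·α / (1 + (m−1)·α)
   = 3 × 0.570 / (1 + (3 − 1) × 0.570)
   = 1.7100 / 2.1400 = 0.799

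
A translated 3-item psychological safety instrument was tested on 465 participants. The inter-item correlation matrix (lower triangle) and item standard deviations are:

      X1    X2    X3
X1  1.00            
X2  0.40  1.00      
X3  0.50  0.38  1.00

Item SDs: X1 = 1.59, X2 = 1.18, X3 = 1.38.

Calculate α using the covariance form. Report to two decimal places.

Σσ²ᵢ = 1.59² + 1.18² + 1.38² = 5.8249
Covariances σ_ij = r_ij · s_i · s_j:
  σ(X1,X2) = 0.40 × 1.59 × 1.18 = 0.7505
  σ(X1,X3) = 0.50 × 1.59 × 1.38 = 1.0971
  σ(X2,X3) = 0.38 × 1.18 × 1.38 = 0.6188
σ²_T = Σσ²ᵢ + 2·Σσ_ij = 5.8249 + 2 × 2.4664 = 10.7577
α = (3/2)·(1 − 5.8249/10.7577) = 0.69

α = 0.69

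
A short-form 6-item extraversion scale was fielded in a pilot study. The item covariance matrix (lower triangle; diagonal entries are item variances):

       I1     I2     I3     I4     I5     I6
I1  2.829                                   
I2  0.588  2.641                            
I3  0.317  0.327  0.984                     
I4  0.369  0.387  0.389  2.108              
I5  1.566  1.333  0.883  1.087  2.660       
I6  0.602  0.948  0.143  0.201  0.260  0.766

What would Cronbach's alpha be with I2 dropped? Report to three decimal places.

Remaining items: I1, I3, I4, I5, I6 (k = 5).
Σσᵢ² = 2.829 + 0.984 + 2.108 + 2.660 + 0.766 = 9.347
σ²_total = 9.347 + 2 × 5.817 = 20.981
α (item deleted) = (5/4)·(1 − 9.347/20.981) = 0.693

α = 0.693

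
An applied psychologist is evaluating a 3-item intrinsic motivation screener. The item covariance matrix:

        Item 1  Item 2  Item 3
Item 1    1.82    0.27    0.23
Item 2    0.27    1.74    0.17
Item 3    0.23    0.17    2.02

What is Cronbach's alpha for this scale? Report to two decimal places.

Cronbach's alpha = 0.29

ΣVar(i) = 1.82 + 1.74 + 2.02 = 5.58
Sum of off-diagonal covariances = 0.67
σ²_total = 5.58 + 2 × 0.67 = 6.92
α = (k/(k−1))·(1 − ΣVar(i)/σ²_total) = (3/2)·(1 − 5.58/6.92) = 0.29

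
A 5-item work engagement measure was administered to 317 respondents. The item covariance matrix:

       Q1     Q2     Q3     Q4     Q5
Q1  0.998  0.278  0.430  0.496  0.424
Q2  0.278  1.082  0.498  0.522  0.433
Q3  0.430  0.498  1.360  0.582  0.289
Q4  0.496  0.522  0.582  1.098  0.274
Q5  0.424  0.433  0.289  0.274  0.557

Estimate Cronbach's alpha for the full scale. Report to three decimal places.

α = 0.780

Σσᵢ² = 0.998 + 1.082 + 1.360 + 1.098 + 0.557 = 5.095
Σ_{i<j} σ_ij = 4.226
Var(T) = 5.095 + 2 × 4.226 = 13.547
α = (k/(k−1))·(1 − Σσᵢ²/Var(T)) = (5/4)·(1 − 5.095/13.547) = 0.780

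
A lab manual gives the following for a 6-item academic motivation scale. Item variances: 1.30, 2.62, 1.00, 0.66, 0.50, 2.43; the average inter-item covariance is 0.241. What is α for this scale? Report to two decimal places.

Σσᵢ² = 1.30 + 2.62 + 1.00 + 0.66 + 0.50 + 2.43 = 8.51
Sum of the 15 distinct covariances = 15 × 0.241 = 3.615
σ²_total = Σσᵢ² + 2·Σcov = 8.51 + 2 × 3.615 = 15.740
α = (6/5)·(1 − 8.51/15.740) = 0.55

α = 0.55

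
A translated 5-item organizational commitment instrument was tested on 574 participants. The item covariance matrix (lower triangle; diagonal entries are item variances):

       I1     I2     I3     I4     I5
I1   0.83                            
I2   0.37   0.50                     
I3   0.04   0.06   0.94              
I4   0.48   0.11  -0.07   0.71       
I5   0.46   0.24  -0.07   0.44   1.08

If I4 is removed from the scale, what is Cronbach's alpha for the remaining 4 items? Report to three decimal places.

α = 0.529

Remaining items: I1, I2, I3, I5 (k = 4).
Σσ²ᵢ = 0.83 + 0.50 + 0.94 + 1.08 = 3.35
total variance = 3.35 + 2 × 1.10 = 5.55
α (item deleted) = (4/3)·(1 − 3.35/5.55) = 0.529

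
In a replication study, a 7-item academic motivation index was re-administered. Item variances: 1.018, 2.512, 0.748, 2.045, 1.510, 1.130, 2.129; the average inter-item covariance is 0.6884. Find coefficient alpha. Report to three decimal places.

coefficient alpha = 0.843

ΣVar(i) = 1.018 + 2.512 + 0.748 + 2.045 + 1.510 + 1.130 + 2.129 = 11.092
Sum of the 21 distinct covariances = 21 × 0.6884 = 14.4564
σ²_total = ΣVar(i) + 2·Σcov = 11.092 + 2 × 14.4564 = 40.0048
α = (7/6)·(1 − 11.092/40.0048) = 0.843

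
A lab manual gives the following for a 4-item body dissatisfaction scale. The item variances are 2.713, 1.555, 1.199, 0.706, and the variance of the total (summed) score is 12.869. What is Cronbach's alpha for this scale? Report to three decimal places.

ΣVar(i) = 2.713 + 1.555 + 1.199 + 0.706 = 6.173
α = (k/(k−1))·(1 − ΣVar(i)/σ²_total) = (4/3)·(1 − 6.173/12.869) = 0.694

Cronbach's alpha = 0.694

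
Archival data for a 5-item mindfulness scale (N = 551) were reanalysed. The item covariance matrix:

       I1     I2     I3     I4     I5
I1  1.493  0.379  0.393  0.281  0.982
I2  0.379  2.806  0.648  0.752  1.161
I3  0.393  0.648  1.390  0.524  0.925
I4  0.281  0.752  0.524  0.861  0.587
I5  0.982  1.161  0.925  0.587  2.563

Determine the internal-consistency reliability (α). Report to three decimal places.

α = 0.741

Σσᵢ² = 1.493 + 2.806 + 1.390 + 0.861 + 2.563 = 9.113
Σ_{i<j} σ_ij = 6.632
σ²_total = 9.113 + 2 × 6.632 = 22.377
α = (k/(k−1))·(1 − Σσᵢ²/σ²_total) = (5/4)·(1 − 9.113/22.377) = 0.741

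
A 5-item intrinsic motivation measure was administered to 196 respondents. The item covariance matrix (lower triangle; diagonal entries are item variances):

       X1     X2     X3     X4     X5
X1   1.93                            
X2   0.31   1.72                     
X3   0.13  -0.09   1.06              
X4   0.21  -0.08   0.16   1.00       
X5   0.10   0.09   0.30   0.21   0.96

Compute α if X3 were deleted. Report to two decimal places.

α = 0.31

Remaining items: X1, X2, X4, X5 (k = 4).
Σσ²ᵢ = 1.93 + 1.72 + 1.00 + 0.96 = 5.61
σ²_T = 5.61 + 2 × 0.84 = 7.29
α (item deleted) = (4/3)·(1 − 5.61/7.29) = 0.31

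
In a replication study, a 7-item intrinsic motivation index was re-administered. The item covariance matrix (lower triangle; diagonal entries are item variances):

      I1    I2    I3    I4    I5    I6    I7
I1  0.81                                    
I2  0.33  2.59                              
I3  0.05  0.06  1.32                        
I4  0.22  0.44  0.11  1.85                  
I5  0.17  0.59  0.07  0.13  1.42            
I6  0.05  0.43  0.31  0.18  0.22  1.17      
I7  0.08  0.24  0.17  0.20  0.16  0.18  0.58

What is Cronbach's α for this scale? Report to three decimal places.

Cronbach's α = 0.553

ΣVar(i) = 0.81 + 2.59 + 1.32 + 1.85 + 1.42 + 1.17 + 0.58 = 9.74
Sum of the distinct covariances = 4.39
total variance = 9.74 + 2 × 4.39 = 18.52
α = (k/(k−1))·(1 − ΣVar(i)/total variance) = (7/6)·(1 − 9.74/18.52) = 0.553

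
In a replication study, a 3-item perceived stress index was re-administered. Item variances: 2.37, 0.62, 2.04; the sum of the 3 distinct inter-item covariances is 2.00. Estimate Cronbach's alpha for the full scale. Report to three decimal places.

Σσ²ᵢ = 2.37 + 0.62 + 2.04 = 5.03
Sum of distinct covariances = 2.00
σ²_total = Σσ²ᵢ + 2·Σcov = 5.03 + 2 × 2.00 = 9.03
α = (3/2)·(1 − 5.03/9.03) = 0.664

Cronbach's alpha = 0.664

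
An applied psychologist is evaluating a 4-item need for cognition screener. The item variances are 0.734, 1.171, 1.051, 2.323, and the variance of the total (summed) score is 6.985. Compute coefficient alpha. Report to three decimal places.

coefficient alpha = 0.326

ΣVar(i) = 0.734 + 1.171 + 1.051 + 2.323 = 5.279
α = (k/(k−1))·(1 − ΣVar(i)/Var(T)) = (4/3)·(1 − 5.279/6.985) = 0.326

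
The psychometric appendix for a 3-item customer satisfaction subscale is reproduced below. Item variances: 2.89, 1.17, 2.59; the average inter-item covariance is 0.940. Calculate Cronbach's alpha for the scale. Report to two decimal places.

α = 0.69

Σσᵢ² = 2.89 + 1.17 + 2.59 = 6.65
Sum of the 3 distinct covariances = 3 × 0.940 = 2.820
σ²_total = Σσᵢ² + 2·Σcov = 6.65 + 2 × 2.820 = 12.290
α = (3/2)·(1 − 6.65/12.290) = 0.69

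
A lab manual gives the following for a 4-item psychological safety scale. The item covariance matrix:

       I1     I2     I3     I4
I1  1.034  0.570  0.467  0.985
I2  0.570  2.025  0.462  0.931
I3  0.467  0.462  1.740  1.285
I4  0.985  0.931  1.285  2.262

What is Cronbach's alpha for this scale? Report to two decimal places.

Σσ²ᵢ = 1.034 + 2.025 + 1.740 + 2.262 = 7.061
Σ_{i<j} σ_ij = 4.700
total variance = 7.061 + 2 × 4.700 = 16.461
α = (k/(k−1))·(1 − Σσ²ᵢ/total variance) = (4/3)·(1 − 7.061/16.461) = 0.76

α = 0.76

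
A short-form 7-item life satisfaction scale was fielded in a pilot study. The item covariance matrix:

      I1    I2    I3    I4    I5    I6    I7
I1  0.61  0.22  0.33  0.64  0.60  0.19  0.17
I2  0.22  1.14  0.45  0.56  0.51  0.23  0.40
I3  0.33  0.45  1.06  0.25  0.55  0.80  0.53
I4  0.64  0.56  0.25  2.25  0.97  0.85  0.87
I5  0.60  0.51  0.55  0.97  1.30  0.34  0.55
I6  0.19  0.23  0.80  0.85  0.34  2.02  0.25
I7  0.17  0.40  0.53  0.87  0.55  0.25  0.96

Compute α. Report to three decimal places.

α = 0.802

Σσ²ᵢ = 0.61 + 1.14 + 1.06 + 2.25 + 1.30 + 2.02 + 0.96 = 9.34
Sum of off-diagonal covariances = 10.26
σ²_T = 9.34 + 2 × 10.26 = 29.86
α = (k/(k−1))·(1 − Σσ²ᵢ/σ²_T) = (7/6)·(1 − 9.34/29.86) = 0.802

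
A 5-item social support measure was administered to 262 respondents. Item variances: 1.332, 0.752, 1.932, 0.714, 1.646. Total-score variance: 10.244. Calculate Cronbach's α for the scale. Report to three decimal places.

ΣVar(i) = 1.332 + 0.752 + 1.932 + 0.714 + 1.646 = 6.376
α = (k/(k−1))·(1 − ΣVar(i)/total variance) = (5/4)·(1 − 6.376/10.244) = 0.472

α = 0.472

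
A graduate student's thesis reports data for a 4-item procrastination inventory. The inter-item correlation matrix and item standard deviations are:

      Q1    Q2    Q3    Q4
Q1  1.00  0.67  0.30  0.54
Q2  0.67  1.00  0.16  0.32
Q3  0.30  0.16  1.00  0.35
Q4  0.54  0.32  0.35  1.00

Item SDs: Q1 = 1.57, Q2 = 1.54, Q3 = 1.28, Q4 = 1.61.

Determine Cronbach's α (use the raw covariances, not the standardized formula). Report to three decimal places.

Cronbach's α = 0.726

Σσ²ᵢ = 1.57² + 1.54² + 1.28² + 1.61² = 9.0670
Covariances σ_ij = r_ij · s_i · s_j:
  σ(Q1,Q2) = 0.67 × 1.57 × 1.54 = 1.6199
  σ(Q1,Q3) = 0.30 × 1.57 × 1.28 = 0.6029
  σ(Q1,Q4) = 0.54 × 1.57 × 1.61 = 1.3650
  σ(Q2,Q3) = 0.16 × 1.54 × 1.28 = 0.3154
  σ(Q2,Q4) = 0.32 × 1.54 × 1.61 = 0.7934
  σ(Q3,Q4) = 0.35 × 1.28 × 1.61 = 0.7213
σ²_T = Σσ²ᵢ + 2·Σσ_ij = 9.0670 + 2 × 5.4179 = 19.9028
α = (4/3)·(1 − 9.0670/19.9028) = 0.726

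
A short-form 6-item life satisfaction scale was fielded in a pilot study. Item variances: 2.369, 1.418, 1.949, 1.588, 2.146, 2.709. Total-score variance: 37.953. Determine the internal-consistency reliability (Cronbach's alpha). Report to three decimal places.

sum of item variances = 2.369 + 1.418 + 1.949 + 1.588 + 2.146 + 2.709 = 12.179
α = (k/(k−1))·(1 − sum of item variances/total variance) = (6/5)·(1 − 12.179/37.953) = 0.815

α = 0.815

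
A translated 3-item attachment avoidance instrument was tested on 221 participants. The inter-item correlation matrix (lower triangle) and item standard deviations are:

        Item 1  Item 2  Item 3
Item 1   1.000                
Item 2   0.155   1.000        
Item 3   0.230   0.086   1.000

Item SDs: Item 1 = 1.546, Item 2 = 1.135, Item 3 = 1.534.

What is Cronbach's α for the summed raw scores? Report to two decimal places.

Cronbach's α = 0.36

Σσ²ᵢ = 1.546² + 1.135² + 1.534² = 6.0315
Covariances σ_ij = r_ij · s_i · s_j:
  σ(Item 1,Item 2) = 0.155 × 1.546 × 1.135 = 0.2720
  σ(Item 1,Item 3) = 0.230 × 1.546 × 1.534 = 0.5455
  σ(Item 2,Item 3) = 0.086 × 1.135 × 1.534 = 0.1497
σ²_T = Σσ²ᵢ + 2·Σσ_ij = 6.0315 + 2 × 0.9672 = 7.9659
α = (3/2)·(1 − 6.0315/7.9659) = 0.36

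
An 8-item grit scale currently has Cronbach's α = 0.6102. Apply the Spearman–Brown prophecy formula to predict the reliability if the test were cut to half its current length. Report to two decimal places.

predicted reliability = 0.44

Length factor m = 1/2
α' = m·α / (1 − (1−m)·α)
   = 1/2 × 0.6102 / (1 − (1 − 1/2) × 0.6102)
   = 0.3051 / 0.6949 = 0.44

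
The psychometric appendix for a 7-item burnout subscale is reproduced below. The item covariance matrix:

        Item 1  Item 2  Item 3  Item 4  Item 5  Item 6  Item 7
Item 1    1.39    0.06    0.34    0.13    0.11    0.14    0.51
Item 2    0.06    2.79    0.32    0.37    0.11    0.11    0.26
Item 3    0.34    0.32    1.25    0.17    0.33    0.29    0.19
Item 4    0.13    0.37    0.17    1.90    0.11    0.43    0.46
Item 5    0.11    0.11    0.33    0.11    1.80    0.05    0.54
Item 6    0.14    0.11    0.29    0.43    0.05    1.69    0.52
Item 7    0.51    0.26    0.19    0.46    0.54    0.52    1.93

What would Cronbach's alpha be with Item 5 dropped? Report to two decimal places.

Remaining items: Item 1, Item 2, Item 3, Item 4, Item 6, Item 7 (k = 6).
Σσᵢ² = 1.39 + 2.79 + 1.25 + 1.90 + 1.69 + 1.93 = 10.95
σ²_T = 10.95 + 2 × 4.30 = 19.55
α (item deleted) = (6/5)·(1 − 10.95/19.55) = 0.53

Cronbach's alpha = 0.53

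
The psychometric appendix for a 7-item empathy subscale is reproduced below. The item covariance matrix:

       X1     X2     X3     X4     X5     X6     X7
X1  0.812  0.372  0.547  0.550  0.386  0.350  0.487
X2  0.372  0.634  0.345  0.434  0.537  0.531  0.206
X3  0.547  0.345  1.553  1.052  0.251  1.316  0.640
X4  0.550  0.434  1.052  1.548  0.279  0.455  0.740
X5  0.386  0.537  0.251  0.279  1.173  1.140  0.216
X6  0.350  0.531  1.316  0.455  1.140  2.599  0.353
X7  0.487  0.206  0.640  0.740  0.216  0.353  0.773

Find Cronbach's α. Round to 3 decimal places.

Cronbach's α = 0.830

Σσᵢ² = 0.812 + 0.634 + 1.553 + 1.548 + 1.173 + 2.599 + 0.773 = 9.092
Σ_{i<j} σ_ij = 11.187
σ²_T = 9.092 + 2 × 11.187 = 31.466
α = (k/(k−1))·(1 − Σσᵢ²/σ²_T) = (7/6)·(1 − 9.092/31.466) = 0.830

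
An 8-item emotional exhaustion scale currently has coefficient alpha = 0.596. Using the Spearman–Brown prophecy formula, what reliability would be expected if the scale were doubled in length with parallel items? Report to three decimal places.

predicted reliability = 0.747

Length factor m = 2
α' = m·α / (1 + (m−1)·α)
   = 2 × 0.596 / (1 + (2 − 1) × 0.596)
   = 1.1920 / 1.5960 = 0.747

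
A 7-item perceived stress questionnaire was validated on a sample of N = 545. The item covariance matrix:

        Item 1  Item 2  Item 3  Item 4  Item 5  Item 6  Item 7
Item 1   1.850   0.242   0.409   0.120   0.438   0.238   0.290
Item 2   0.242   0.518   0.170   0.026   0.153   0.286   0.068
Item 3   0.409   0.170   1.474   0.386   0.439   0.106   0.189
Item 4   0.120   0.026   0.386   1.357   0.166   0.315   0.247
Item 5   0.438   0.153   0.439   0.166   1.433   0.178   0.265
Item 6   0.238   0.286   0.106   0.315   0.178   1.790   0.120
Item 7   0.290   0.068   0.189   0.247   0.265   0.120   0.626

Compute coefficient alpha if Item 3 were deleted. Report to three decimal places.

Remaining items: Item 1, Item 2, Item 4, Item 5, Item 6, Item 7 (k = 6).
Σσᵢ² = 1.850 + 0.518 + 1.357 + 1.433 + 1.790 + 0.626 = 7.574
total variance = 7.574 + 2 × 3.152 = 13.878
α (item deleted) = (6/5)·(1 − 7.574/13.878) = 0.545

α = 0.545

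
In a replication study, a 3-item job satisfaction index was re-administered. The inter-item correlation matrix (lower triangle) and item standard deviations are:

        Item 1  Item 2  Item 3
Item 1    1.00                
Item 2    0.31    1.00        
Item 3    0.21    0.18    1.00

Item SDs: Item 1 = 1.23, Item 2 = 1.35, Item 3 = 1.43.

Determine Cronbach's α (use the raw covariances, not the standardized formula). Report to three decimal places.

Cronbach's α = 0.471

Σσ²ᵢ = 1.23² + 1.35² + 1.43² = 5.3803
Covariances σ_ij = r_ij · s_i · s_j:
  σ(Item 1,Item 2) = 0.31 × 1.23 × 1.35 = 0.5148
  σ(Item 1,Item 3) = 0.21 × 1.23 × 1.43 = 0.3694
  σ(Item 2,Item 3) = 0.18 × 1.35 × 1.43 = 0.3475
σ²_T = Σσ²ᵢ + 2·Σσ_ij = 5.3803 + 2 × 1.2317 = 7.8437
α = (3/2)·(1 − 5.3803/7.8437) = 0.471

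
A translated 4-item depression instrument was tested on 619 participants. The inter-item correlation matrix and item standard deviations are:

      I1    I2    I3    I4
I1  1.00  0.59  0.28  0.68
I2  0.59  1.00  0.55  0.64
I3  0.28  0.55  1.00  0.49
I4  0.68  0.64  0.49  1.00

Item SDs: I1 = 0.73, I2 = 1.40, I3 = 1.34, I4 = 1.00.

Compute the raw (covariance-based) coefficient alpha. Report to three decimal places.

coefficient alpha = 0.799

Σσ²ᵢ = 0.73² + 1.40² + 1.34² + 1.00² = 5.2885
Covariances σ_ij = r_ij · s_i · s_j:
  σ(I1,I2) = 0.59 × 0.73 × 1.40 = 0.6030
  σ(I1,I3) = 0.28 × 0.73 × 1.34 = 0.2739
  σ(I1,I4) = 0.68 × 0.73 × 1.00 = 0.4964
  σ(I2,I3) = 0.55 × 1.40 × 1.34 = 1.0318
  σ(I2,I4) = 0.64 × 1.40 × 1.00 = 0.8960
  σ(I3,I4) = 0.49 × 1.34 × 1.00 = 0.6566
σ²_T = Σσ²ᵢ + 2·Σσ_ij = 5.2885 + 2 × 3.9577 = 13.2039
α = (4/3)·(1 − 5.2885/13.2039) = 0.799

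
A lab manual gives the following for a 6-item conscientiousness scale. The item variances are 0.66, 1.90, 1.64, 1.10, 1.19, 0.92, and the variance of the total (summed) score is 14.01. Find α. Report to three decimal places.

sum of item variances = 0.66 + 1.90 + 1.64 + 1.10 + 1.19 + 0.92 = 7.41
α = (k/(k−1))·(1 − sum of item variances/total variance) = (6/5)·(1 − 7.41/14.01) = 0.565

α = 0.565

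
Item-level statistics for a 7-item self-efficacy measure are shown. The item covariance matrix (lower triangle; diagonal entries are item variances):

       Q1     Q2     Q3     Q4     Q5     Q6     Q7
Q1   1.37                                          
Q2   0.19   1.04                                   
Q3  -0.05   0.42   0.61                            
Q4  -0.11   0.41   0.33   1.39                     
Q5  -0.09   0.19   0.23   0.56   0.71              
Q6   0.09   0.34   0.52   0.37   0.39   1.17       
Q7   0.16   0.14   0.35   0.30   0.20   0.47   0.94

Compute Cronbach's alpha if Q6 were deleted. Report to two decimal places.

Cronbach's alpha = 0.62

Remaining items: Q1, Q2, Q3, Q4, Q5, Q7 (k = 6).
ΣVar(i) = 1.37 + 1.04 + 0.61 + 1.39 + 0.71 + 0.94 = 6.06
σ²_T = 6.06 + 2 × 3.23 = 12.52
α (item deleted) = (6/5)·(1 − 6.06/12.52) = 0.62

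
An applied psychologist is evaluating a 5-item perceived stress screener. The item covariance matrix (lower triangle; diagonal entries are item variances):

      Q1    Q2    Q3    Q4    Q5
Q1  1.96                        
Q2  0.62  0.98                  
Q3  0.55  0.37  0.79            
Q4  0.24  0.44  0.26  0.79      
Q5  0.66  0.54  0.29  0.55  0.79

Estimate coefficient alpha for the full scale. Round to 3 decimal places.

coefficient alpha = 0.787

sum of item variances = 1.96 + 0.98 + 0.79 + 0.79 + 0.79 = 5.31
Sum of off-diagonal covariances = 4.52
σ²_T = 5.31 + 2 × 4.52 = 14.35
α = (k/(k−1))·(1 − sum of item variances/σ²_T) = (5/4)·(1 − 5.31/14.35) = 0.787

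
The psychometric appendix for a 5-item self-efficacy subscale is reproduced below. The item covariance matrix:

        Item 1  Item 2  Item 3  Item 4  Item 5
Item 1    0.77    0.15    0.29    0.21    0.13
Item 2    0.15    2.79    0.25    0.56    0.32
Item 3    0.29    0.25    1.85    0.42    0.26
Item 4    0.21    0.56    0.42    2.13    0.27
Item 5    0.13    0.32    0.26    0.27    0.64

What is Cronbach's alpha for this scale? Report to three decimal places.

Cronbach's alpha = 0.514

Σσᵢ² = 0.77 + 2.79 + 1.85 + 2.13 + 0.64 = 8.18
Sum of off-diagonal covariances = 2.86
Var(T) = 8.18 + 2 × 2.86 = 13.90
α = (k/(k−1))·(1 − Σσᵢ²/Var(T)) = (5/4)·(1 − 8.18/13.90) = 0.514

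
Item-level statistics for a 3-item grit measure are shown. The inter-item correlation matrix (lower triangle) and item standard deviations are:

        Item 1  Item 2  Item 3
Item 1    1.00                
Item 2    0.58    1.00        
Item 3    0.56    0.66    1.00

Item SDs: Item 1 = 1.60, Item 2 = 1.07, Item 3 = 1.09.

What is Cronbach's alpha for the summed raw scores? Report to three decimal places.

Cronbach's alpha = 0.792

Σσ²ᵢ = 1.60² + 1.07² + 1.09² = 4.8930
Covariances σ_ij = r_ij · s_i · s_j:
  σ(Item 1,Item 2) = 0.58 × 1.60 × 1.07 = 0.9930
  σ(Item 1,Item 3) = 0.56 × 1.60 × 1.09 = 0.9766
  σ(Item 2,Item 3) = 0.66 × 1.07 × 1.09 = 0.7698
σ²_T = Σσ²ᵢ + 2·Σσ_ij = 4.8930 + 2 × 2.7394 = 10.3718
α = (3/2)·(1 − 4.8930/10.3718) = 0.792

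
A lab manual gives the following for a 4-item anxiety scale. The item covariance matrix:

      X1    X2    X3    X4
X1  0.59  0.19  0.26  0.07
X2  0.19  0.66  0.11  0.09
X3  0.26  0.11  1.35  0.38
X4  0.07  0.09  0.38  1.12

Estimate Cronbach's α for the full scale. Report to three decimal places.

α = 0.495

ΣVar(i) = 0.59 + 0.66 + 1.35 + 1.12 = 3.72
Sum of the distinct covariances = 1.10
Var(T) = 3.72 + 2 × 1.10 = 5.92
α = (k/(k−1))·(1 − ΣVar(i)/Var(T)) = (4/3)·(1 − 3.72/5.92) = 0.495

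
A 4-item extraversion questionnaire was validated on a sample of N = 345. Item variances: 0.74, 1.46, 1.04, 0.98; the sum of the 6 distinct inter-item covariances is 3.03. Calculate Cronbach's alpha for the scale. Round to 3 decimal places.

Σσᵢ² = 0.74 + 1.46 + 1.04 + 0.98 = 4.22
Sum of distinct covariances = 3.03
σ²_T = Σσᵢ² + 2·Σcov = 4.22 + 2 × 3.03 = 10.28
α = (4/3)·(1 − 4.22/10.28) = 0.786

α = 0.786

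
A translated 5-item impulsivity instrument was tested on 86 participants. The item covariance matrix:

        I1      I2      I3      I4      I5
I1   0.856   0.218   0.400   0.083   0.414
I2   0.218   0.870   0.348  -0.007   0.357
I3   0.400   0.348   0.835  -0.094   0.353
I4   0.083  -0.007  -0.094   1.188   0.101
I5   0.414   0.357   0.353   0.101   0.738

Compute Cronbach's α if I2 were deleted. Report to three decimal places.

Remaining items: I1, I3, I4, I5 (k = 4).
Σσ²ᵢ = 0.856 + 0.835 + 1.188 + 0.738 = 3.617
total variance = 3.617 + 2 × 1.257 = 6.131
α (item deleted) = (4/3)·(1 − 3.617/6.131) = 0.547

Cronbach's α = 0.547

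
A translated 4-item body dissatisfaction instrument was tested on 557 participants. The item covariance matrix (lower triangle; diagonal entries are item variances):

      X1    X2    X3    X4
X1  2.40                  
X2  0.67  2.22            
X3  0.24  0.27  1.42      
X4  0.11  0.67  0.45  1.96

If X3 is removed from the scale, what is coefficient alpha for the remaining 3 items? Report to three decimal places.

coefficient alpha = 0.459

Remaining items: X1, X2, X4 (k = 3).
sum of item variances = 2.40 + 2.22 + 1.96 = 6.58
σ²_total = 6.58 + 2 × 1.45 = 9.48
α (item deleted) = (3/2)·(1 − 6.58/9.48) = 0.459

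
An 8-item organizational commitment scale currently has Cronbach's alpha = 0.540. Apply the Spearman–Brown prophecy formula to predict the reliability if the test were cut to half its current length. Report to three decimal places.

predicted reliability = 0.370

Length factor m = 1/2
α' = m·α / (1 − (1−m)·α)
   = 1/2 × 0.540 / (1 − (1 − 1/2) × 0.540)
   = 0.2700 / 0.7300 = 0.370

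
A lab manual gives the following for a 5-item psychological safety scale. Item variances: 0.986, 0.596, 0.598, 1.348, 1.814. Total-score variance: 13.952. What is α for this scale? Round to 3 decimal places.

α = 0.771

ΣVar(i) = 0.986 + 0.596 + 0.598 + 1.348 + 1.814 = 5.342
α = (k/(k−1))·(1 − ΣVar(i)/total variance) = (5/4)·(1 − 5.342/13.952) = 0.771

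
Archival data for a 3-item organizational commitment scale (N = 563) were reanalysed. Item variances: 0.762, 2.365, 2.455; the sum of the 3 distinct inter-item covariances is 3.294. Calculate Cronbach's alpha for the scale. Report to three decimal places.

α = 0.812

Σσ²ᵢ = 0.762 + 2.365 + 2.455 = 5.582
Sum of distinct covariances = 3.294
σ²_T = Σσ²ᵢ + 2·Σcov = 5.582 + 2 × 3.294 = 12.170
α = (3/2)·(1 − 5.582/12.170) = 0.812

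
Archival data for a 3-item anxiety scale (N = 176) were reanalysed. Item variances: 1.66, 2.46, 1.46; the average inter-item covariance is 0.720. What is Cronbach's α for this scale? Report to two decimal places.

Σσ²ᵢ = 1.66 + 2.46 + 1.46 = 5.58
Sum of the 3 distinct covariances = 3 × 0.720 = 2.160
Var(T) = Σσ²ᵢ + 2·Σcov = 5.58 + 2 × 2.160 = 9.900
α = (3/2)·(1 − 5.58/9.900) = 0.65

Cronbach's α = 0.65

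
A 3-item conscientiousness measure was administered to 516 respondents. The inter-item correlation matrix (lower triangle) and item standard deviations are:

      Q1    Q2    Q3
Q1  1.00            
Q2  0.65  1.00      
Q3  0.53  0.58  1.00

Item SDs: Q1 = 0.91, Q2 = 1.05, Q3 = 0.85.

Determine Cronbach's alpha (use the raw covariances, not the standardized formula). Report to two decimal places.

Σσ²ᵢ = 0.91² + 1.05² + 0.85² = 2.6531
Covariances σ_ij = r_ij · s_i · s_j:
  σ(Q1,Q2) = 0.65 × 0.91 × 1.05 = 0.6211
  σ(Q1,Q3) = 0.53 × 0.91 × 0.85 = 0.4100
  σ(Q2,Q3) = 0.58 × 1.05 × 0.85 = 0.5176
σ²_T = Σσ²ᵢ + 2·Σσ_ij = 2.6531 + 2 × 1.5487 = 5.7505
α = (3/2)·(1 − 2.6531/5.7505) = 0.81

α = 0.81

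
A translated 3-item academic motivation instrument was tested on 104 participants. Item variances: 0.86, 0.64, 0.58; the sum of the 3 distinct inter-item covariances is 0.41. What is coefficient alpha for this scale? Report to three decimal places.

α = 0.424

Σσ²ᵢ = 0.86 + 0.64 + 0.58 = 2.08
Sum of distinct covariances = 0.41
σ²_T = Σσ²ᵢ + 2·Σcov = 2.08 + 2 × 0.41 = 2.90
α = (3/2)·(1 − 2.08/2.90) = 0.424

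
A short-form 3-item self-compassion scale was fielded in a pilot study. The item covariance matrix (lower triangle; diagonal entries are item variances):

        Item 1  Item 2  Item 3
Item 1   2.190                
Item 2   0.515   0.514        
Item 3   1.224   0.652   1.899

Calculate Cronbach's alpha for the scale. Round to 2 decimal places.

α = 0.76

ΣVar(i) = 2.190 + 0.514 + 1.899 = 4.603
Sum of off-diagonal covariances = 2.391
total variance = 4.603 + 2 × 2.391 = 9.385
α = (k/(k−1))·(1 − ΣVar(i)/total variance) = (3/2)·(1 − 4.603/9.385) = 0.76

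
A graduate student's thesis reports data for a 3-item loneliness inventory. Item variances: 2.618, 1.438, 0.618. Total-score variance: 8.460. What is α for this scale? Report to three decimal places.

α = 0.671

Σσ²ᵢ = 2.618 + 1.438 + 0.618 = 4.674
α = (k/(k−1))·(1 − Σσ²ᵢ/total variance) = (3/2)·(1 − 4.674/8.460) = 0.671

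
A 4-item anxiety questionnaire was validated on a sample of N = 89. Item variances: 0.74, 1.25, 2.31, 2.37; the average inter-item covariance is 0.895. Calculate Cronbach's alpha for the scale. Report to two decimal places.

sum of item variances = 0.74 + 1.25 + 2.31 + 2.37 = 6.67
Sum of the 6 distinct covariances = 6 × 0.895 = 5.370
total variance = sum of item variances + 2·Σcov = 6.67 + 2 × 5.370 = 17.410
α = (4/3)·(1 − 6.67/17.410) = 0.82

α = 0.82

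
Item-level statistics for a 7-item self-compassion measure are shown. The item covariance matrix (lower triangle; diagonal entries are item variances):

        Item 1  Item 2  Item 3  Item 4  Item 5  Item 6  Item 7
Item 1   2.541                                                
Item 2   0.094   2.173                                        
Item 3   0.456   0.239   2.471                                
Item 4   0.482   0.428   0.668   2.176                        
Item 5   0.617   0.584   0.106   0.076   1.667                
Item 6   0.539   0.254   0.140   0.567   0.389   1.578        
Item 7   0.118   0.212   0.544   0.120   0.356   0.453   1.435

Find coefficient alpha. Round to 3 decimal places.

α = 0.600

ΣVar(i) = 2.541 + 2.173 + 2.471 + 2.176 + 1.667 + 1.578 + 1.435 = 14.041
Sum of the distinct covariances = 7.442
σ²_total = 14.041 + 2 × 7.442 = 28.925
α = (k/(k−1))·(1 − ΣVar(i)/σ²_total) = (7/6)·(1 − 14.041/28.925) = 0.600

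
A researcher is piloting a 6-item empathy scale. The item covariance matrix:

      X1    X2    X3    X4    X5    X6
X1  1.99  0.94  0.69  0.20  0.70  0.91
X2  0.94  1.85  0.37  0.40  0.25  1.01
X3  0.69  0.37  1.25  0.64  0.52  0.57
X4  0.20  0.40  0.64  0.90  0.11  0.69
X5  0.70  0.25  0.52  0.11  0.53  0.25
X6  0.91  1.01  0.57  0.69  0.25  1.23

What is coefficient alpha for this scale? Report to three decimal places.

Σσ²ᵢ = 1.99 + 1.85 + 1.25 + 0.90 + 0.53 + 1.23 = 7.75
Sum of the distinct covariances = 8.25
σ²_total = 7.75 + 2 × 8.25 = 24.25
α = (k/(k−1))·(1 − Σσ²ᵢ/σ²_total) = (6/5)·(1 − 7.75/24.25) = 0.816

coefficient alpha = 0.816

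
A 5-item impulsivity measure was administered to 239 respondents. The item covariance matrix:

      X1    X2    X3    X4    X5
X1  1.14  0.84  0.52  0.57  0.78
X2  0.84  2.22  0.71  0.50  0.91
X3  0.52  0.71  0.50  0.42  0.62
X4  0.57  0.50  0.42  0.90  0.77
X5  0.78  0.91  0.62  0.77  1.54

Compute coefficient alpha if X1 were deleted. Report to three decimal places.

α = 0.805

Remaining items: X2, X3, X4, X5 (k = 4).
sum of item variances = 2.22 + 0.50 + 0.90 + 1.54 = 5.16
Var(T) = 5.16 + 2 × 3.93 = 13.02
α (item deleted) = (4/3)·(1 − 5.16/13.02) = 0.805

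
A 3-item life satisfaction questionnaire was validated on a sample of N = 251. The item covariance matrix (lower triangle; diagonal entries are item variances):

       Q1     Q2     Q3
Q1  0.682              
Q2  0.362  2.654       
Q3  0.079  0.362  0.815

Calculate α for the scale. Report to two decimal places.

α = 0.42

sum of item variances = 0.682 + 2.654 + 0.815 = 4.151
Σ_{i<j} σ_ij = 0.803
Var(T) = 4.151 + 2 × 0.803 = 5.757
α = (k/(k−1))·(1 − sum of item variances/Var(T)) = (3/2)·(1 − 4.151/5.757) = 0.42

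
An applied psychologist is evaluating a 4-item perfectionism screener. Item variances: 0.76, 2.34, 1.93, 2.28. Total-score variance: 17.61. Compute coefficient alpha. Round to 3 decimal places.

α = 0.780

ΣVar(i) = 0.76 + 2.34 + 1.93 + 2.28 = 7.31
α = (k/(k−1))·(1 − ΣVar(i)/total variance) = (4/3)·(1 − 7.31/17.61) = 0.780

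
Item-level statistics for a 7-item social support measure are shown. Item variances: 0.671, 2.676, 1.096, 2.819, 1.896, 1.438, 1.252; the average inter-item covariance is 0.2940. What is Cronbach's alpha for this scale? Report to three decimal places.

Cronbach's alpha = 0.595

ΣVar(i) = 0.671 + 2.676 + 1.096 + 2.819 + 1.896 + 1.438 + 1.252 = 11.848
Sum of the 21 distinct covariances = 21 × 0.2940 = 6.1740
Var(T) = ΣVar(i) + 2·Σcov = 11.848 + 2 × 6.1740 = 24.1960
α = (7/6)·(1 − 11.848/24.1960) = 0.595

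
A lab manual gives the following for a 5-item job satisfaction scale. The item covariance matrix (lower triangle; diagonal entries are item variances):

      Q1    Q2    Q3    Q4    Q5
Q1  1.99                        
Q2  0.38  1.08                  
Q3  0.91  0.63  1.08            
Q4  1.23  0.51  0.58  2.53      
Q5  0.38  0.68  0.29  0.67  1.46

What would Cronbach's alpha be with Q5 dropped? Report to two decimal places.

α = 0.75

Remaining items: Q1, Q2, Q3, Q4 (k = 4).
sum of item variances = 1.99 + 1.08 + 1.08 + 2.53 = 6.68
total variance = 6.68 + 2 × 4.24 = 15.16
α (item deleted) = (4/3)·(1 − 6.68/15.16) = 0.75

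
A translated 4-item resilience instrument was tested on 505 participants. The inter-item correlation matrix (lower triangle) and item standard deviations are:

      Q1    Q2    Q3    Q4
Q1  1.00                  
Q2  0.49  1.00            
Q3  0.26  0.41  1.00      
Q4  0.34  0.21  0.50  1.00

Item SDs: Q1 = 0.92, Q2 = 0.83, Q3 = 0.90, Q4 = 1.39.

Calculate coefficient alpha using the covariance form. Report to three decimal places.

coefficient alpha = 0.676

Σσ²ᵢ = 0.92² + 0.83² + 0.90² + 1.39² = 4.2774
Covariances σ_ij = r_ij · s_i · s_j:
  σ(Q1,Q2) = 0.49 × 0.92 × 0.83 = 0.3742
  σ(Q1,Q3) = 0.26 × 0.92 × 0.90 = 0.2153
  σ(Q1,Q4) = 0.34 × 0.92 × 1.39 = 0.4348
  σ(Q2,Q3) = 0.41 × 0.83 × 0.90 = 0.3063
  σ(Q2,Q4) = 0.21 × 0.83 × 1.39 = 0.2423
  σ(Q3,Q4) = 0.50 × 0.90 × 1.39 = 0.6255
σ²_T = Σσ²ᵢ + 2·Σσ_ij = 4.2774 + 2 × 2.1984 = 8.6742
α = (4/3)·(1 − 4.2774/8.6742) = 0.676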